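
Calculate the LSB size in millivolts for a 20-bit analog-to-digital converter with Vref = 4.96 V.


The resolution (LSB) of an ADC is Vref / 2^n.
LSB = 4.96 / 2^20
LSB = 4.96 / 1048576
LSB = 4.73e-06 V = 0.00473022 mV

0.00473022 mV


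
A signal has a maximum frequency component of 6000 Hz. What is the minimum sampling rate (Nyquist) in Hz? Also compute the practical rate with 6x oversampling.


By Nyquist theorem, fs_min = 2 * fmax.
fs_min = 2 * 6000 = 12000 Hz
Practical rate = 6 * fs_min = 6 * 12000 = 72000 Hz

fs_min = 12000 Hz, fs_practical = 72000 Hz


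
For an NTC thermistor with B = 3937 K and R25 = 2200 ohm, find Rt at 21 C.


NTC thermistor equation: Rt = R25 * exp(B * (1/T - 1/T25)).
T in Kelvin: 294.15 K, T25 = 298.15 K
1/T - 1/T25 = 1/294.15 - 1/298.15 = 4.561e-05
B * (1/T - 1/T25) = 3937 * 4.561e-05 = 0.1796
Rt = 2200 * exp(0.1796) = 2632.7 ohm

2632.7 ohm


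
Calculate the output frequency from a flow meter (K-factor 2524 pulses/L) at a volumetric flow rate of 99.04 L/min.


Frequency = K * Q / 60 (converting L/min to L/s).
f = 2524 * 99.04 / 60
f = 249976.96 / 60
f = 4166.28 Hz

4166.28 Hz


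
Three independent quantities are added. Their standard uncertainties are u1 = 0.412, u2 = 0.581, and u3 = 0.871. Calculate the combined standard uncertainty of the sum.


For a sum of independent quantities, uc = sqrt(u1^2 + u2^2 + u3^2).
uc = sqrt(0.412^2 + 0.581^2 + 0.871^2)
uc = sqrt(0.169744 + 0.337561 + 0.758641)
uc = 1.1251

1.1251


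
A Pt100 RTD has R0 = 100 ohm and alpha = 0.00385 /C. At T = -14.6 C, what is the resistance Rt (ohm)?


The RTD equation: Rt = R0 * (1 + alpha * T).
Rt = 100 * (1 + 0.00385 * -14.6)
Rt = 100 * (1 + -0.05621)
Rt = 100 * 0.94379
Rt = 94.379 ohm

94.379 ohm


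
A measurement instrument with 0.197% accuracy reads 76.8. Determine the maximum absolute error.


Absolute error = (accuracy% / 100) * reading.
Error = (0.197 / 100) * 76.8
Error = 0.00197 * 76.8
Error = 0.1513

0.1513


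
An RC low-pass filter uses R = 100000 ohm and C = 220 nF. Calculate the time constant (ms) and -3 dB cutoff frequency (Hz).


Time constant: tau = R * C.
tau = 100000 * 2.20e-07 = 0.022 s
tau = 22.0 ms
Cutoff frequency: fc = 1 / (2*pi*R*C).
fc = 1 / (2*pi*0.022) = 7.23 Hz

tau = 22.0 ms, fc = 7.23 Hz


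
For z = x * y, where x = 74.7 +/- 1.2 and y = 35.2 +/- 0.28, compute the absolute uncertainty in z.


For a product z = x*y, the relative uncertainty is:
uz/z = sqrt((ux/x)^2 + (uy/y)^2)
Relative uncertainties: ux/x = 1.2/74.7 = 0.016064
uy/y = 0.28/35.2 = 0.007955
z = 74.7 * 35.2 = 2629.4
uz = 2629.4 * sqrt(0.016064^2 + 0.007955^2) = 47.135

47.135


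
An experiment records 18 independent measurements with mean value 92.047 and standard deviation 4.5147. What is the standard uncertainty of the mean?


The standard uncertainty for Type A evaluation is u = s / sqrt(n).
u = 4.5147 / sqrt(18)
u = 4.5147 / 4.2426
u = 1.0641

1.0641


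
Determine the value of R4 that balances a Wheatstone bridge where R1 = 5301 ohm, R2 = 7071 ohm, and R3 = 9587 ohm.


At balance: R1*R4 = R2*R3, so R4 = R2*R3/R1.
R4 = 7071 * 9587 / 5301
R4 = 67789677 / 5301
R4 = 12788.09 ohm

12788.09 ohm


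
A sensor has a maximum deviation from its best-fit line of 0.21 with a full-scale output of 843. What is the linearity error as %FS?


Linearity error = (max deviation / full scale) * 100%.
Linearity = (0.21 / 843) * 100
Linearity = 0.025 %FS

0.025 %FS


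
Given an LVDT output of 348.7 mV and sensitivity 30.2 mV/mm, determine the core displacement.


Displacement = Vout / sensitivity.
d = 348.7 / 30.2
d = 11.546 mm

11.546 mm


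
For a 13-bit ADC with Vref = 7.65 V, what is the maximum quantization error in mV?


The maximum quantization error is +/- LSB/2.
LSB = Vref / 2^n = 7.65 / 8192 = 0.00093384 V
Max error = LSB / 2 = 0.00093384 / 2 = 0.00046692 V
Max error = 0.4669 mV

0.4669 mV


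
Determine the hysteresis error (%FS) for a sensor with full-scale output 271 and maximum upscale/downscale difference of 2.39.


Hysteresis = (max difference / full scale) * 100%.
H = (2.39 / 271) * 100
H = 0.882 %FS

0.882 %FS


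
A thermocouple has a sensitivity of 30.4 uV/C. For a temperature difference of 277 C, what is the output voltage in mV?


The thermocouple output V = sensitivity * dT.
V = 30.4 uV/C * 277 C
V = 8420.8 uV
V = 8.421 mV

8.421 mV


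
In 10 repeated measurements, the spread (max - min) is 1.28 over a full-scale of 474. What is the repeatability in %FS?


Repeatability = (spread / full scale) * 100%.
R = (1.28 / 474) * 100
R = 0.27 %FS

0.27 %FS


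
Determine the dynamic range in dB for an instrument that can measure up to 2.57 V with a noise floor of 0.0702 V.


Dynamic range = 20 * log10(Vmax / Vnoise).
DR = 20 * log10(2.57 / 0.0702)
DR = 20 * log10(36.61)
DR = 31.27 dB

31.27 dB


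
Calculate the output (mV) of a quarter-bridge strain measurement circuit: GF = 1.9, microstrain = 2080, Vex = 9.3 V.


Quarter bridge output: Vout = (GF * epsilon * Vex) / 4.
Vout = (1.9 * 2080e-6 * 9.3) / 4
Vout = 0.0367536 / 4 V
Vout = 0.0091884 V = 9.1884 mV

9.1884 mV


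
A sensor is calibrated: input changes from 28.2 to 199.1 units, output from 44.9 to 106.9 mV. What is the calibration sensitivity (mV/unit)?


Sensitivity = (y2 - y1) / (x2 - x1).
S = (106.9 - 44.9) / (199.1 - 28.2)
S = 62.0 / 170.9
S = 0.3628 mV/unit

0.3628 mV/unit


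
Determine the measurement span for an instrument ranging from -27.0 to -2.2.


Span = upper range - lower range.
Span = -2.2 - (-27.0)
Span = 24.8

24.8


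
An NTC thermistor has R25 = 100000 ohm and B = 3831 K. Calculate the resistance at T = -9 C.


NTC thermistor equation: Rt = R25 * exp(B * (1/T - 1/T25)).
T in Kelvin: 264.15 K, T25 = 298.15 K
1/T - 1/T25 = 1/264.15 - 1/298.15 = 0.00043171
B * (1/T - 1/T25) = 3831 * 0.00043171 = 1.6539
Rt = 100000 * exp(1.6539) = 522725.5 ohm

522725.5 ohm


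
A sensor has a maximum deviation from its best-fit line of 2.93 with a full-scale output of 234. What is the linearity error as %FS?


Linearity error = (max deviation / full scale) * 100%.
Linearity = (2.93 / 234) * 100
Linearity = 1.252 %FS

1.252 %FS


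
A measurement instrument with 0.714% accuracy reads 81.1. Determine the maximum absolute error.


Absolute error = (accuracy% / 100) * reading.
Error = (0.714 / 100) * 81.1
Error = 0.00714 * 81.1
Error = 0.5791

0.5791


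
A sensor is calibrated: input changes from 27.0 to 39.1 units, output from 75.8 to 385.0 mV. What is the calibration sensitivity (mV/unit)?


Sensitivity = (y2 - y1) / (x2 - x1).
S = (385.0 - 75.8) / (39.1 - 27.0)
S = 309.2 / 12.1
S = 25.5537 mV/unit

25.5537 mV/unit


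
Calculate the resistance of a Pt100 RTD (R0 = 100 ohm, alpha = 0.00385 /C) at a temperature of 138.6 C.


The RTD equation: Rt = R0 * (1 + alpha * T).
Rt = 100 * (1 + 0.00385 * 138.6)
Rt = 100 * (1 + 0.53361)
Rt = 100 * 1.53361
Rt = 153.361 ohm

153.361 ohm


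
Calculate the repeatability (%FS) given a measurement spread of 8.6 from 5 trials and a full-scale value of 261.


Repeatability = (spread / full scale) * 100%.
R = (8.6 / 261) * 100
R = 3.295 %FS

3.295 %FS


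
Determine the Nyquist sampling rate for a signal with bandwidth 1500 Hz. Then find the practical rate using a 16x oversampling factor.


By Nyquist theorem, fs_min = 2 * fmax.
fs_min = 2 * 1500 = 3000 Hz
Practical rate = 16 * fs_min = 16 * 3000 = 48000 Hz

fs_min = 3000 Hz, fs_practical = 48000 Hz


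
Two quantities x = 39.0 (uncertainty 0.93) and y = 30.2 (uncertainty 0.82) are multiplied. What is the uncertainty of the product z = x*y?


For a product z = x*y, the relative uncertainty is:
uz/z = sqrt((ux/x)^2 + (uy/y)^2)
Relative uncertainties: ux/x = 0.93/39.0 = 0.023846
uy/y = 0.82/30.2 = 0.027152
z = 39.0 * 30.2 = 1177.8
uz = 1177.8 * sqrt(0.023846^2 + 0.027152^2) = 42.562

42.562


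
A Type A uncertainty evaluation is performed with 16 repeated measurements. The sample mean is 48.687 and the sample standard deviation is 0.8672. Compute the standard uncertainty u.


The standard uncertainty for Type A evaluation is u = s / sqrt(n).
u = 0.8672 / sqrt(16)
u = 0.8672 / 4.0
u = 0.2168

0.2168


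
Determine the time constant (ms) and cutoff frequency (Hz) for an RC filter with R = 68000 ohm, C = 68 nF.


Time constant: tau = R * C.
tau = 68000 * 6.80e-08 = 0.004624 s
tau = 4.624 ms
Cutoff frequency: fc = 1 / (2*pi*R*C).
fc = 1 / (2*pi*0.004624) = 34.42 Hz

tau = 4.624 ms, fc = 34.42 Hz


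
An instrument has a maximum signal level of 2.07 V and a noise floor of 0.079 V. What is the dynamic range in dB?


Dynamic range = 20 * log10(Vmax / Vnoise).
DR = 20 * log10(2.07 / 0.079)
DR = 20 * log10(26.2)
DR = 28.37 dB

28.37 dB


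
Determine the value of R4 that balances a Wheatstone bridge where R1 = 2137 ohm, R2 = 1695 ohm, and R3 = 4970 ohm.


At balance: R1*R4 = R2*R3, so R4 = R2*R3/R1.
R4 = 1695 * 4970 / 2137
R4 = 8424150 / 2137
R4 = 3942.04 ohm

3942.04 ohm


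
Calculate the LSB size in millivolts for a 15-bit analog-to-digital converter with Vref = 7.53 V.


The resolution (LSB) of an ADC is Vref / 2^n.
LSB = 7.53 / 2^15
LSB = 7.53 / 32768
LSB = 0.0002298 V = 0.22979736 mV

0.22979736 mV


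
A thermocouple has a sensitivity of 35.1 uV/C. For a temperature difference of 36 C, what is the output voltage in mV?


The thermocouple output V = sensitivity * dT.
V = 35.1 uV/C * 36 C
V = 1263.6 uV
V = 1.264 mV

1.264 mV


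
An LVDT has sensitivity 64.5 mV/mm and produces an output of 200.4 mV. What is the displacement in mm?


Displacement = Vout / sensitivity.
d = 200.4 / 64.5
d = 3.107 mm

3.107 mm


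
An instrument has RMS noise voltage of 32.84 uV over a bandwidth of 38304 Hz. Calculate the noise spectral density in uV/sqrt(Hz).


Noise spectral density = Vrms / sqrt(BW).
NSD = 32.84 / sqrt(38304)
NSD = 32.84 / 195.7141
NSD = 0.1678 uV/sqrt(Hz)

0.1678 uV/sqrt(Hz)


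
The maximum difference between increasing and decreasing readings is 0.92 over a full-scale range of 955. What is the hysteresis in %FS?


Hysteresis = (max difference / full scale) * 100%.
H = (0.92 / 955) * 100
H = 0.096 %FS

0.096 %FS


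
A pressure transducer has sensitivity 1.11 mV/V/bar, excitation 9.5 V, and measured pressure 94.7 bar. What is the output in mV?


Output = sensitivity * Vex * P.
Vout = 1.11 * 9.5 * 94.7
Vout = 10.545 * 94.7
Vout = 998.61 mV

998.61 mV


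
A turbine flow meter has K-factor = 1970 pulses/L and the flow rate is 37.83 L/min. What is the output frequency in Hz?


Frequency = K * Q / 60 (converting L/min to L/s).
f = 1970 * 37.83 / 60
f = 74525.1 / 60
f = 1242.08 Hz

1242.08 Hz


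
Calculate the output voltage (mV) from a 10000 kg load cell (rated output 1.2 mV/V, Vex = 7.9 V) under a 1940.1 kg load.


Vout = rated_output * Vex * (load / capacity).
Vout = 1.2 * 7.9 * (1940.1 / 10000)
Vout = 1.2 * 7.9 * 0.19401
Vout = 1.839 mV

1.839 mV


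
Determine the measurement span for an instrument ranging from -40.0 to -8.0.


Span = upper range - lower range.
Span = -8.0 - (-40.0)
Span = 32.0

32.0


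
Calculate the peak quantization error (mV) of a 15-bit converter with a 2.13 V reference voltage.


The maximum quantization error is +/- LSB/2.
LSB = Vref / 2^n = 2.13 / 32768 = 6.5e-05 V
Max error = LSB / 2 = 6.5e-05 / 2 = 3.25e-05 V
Max error = 0.0325 mV

0.0325 mV


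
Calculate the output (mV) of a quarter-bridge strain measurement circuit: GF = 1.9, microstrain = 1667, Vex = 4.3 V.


Quarter bridge output: Vout = (GF * epsilon * Vex) / 4.
Vout = (1.9 * 1667e-6 * 4.3) / 4
Vout = 0.01361939 / 4 V
Vout = 0.00340485 V = 3.4048 mV

3.4048 mV


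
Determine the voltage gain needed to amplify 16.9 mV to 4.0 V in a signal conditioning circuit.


Gain = Vout / Vin (converting to same units).
G = 4.0 V / 16.9 mV
G = 4000.0 mV / 16.9 mV
G = 236.69

236.69


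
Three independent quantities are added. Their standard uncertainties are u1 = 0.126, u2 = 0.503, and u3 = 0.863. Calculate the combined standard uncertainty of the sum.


For a sum of independent quantities, uc = sqrt(u1^2 + u2^2 + u3^2).
uc = sqrt(0.126^2 + 0.503^2 + 0.863^2)
uc = sqrt(0.015876 + 0.253009 + 0.744769)
uc = 1.0068

1.0068


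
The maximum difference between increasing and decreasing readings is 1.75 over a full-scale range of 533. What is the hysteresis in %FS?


Hysteresis = (max difference / full scale) * 100%.
H = (1.75 / 533) * 100
H = 0.328 %FS

0.328 %FS


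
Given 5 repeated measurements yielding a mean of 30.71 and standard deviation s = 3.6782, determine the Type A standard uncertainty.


The standard uncertainty for Type A evaluation is u = s / sqrt(n).
u = 3.6782 / sqrt(5)
u = 3.6782 / 2.2361
u = 1.6449

1.6449


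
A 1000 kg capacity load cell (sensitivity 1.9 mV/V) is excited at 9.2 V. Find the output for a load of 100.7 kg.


Vout = rated_output * Vex * (load / capacity).
Vout = 1.9 * 9.2 * (100.7 / 1000)
Vout = 1.9 * 9.2 * 0.1007
Vout = 1.76 mV

1.76 mV


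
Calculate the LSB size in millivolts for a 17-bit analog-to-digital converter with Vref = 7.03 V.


The resolution (LSB) of an ADC is Vref / 2^n.
LSB = 7.03 / 2^17
LSB = 7.03 / 131072
LSB = 5.363e-05 V = 0.05363464 mV

0.05363464 mV


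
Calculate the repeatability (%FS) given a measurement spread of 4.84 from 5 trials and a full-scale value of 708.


Repeatability = (spread / full scale) * 100%.
R = (4.84 / 708) * 100
R = 0.684 %FS

0.684 %FS


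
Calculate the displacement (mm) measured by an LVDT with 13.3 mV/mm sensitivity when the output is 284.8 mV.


Displacement = Vout / sensitivity.
d = 284.8 / 13.3
d = 21.414 mm

21.414 mm


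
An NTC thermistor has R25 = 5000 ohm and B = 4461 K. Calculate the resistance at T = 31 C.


NTC thermistor equation: Rt = R25 * exp(B * (1/T - 1/T25)).
T in Kelvin: 304.15 K, T25 = 298.15 K
1/T - 1/T25 = 1/304.15 - 1/298.15 = -6.617e-05
B * (1/T - 1/T25) = 4461 * -6.617e-05 = -0.2952
Rt = 5000 * exp(-0.2952) = 3722.1 ohm

3722.1 ohm


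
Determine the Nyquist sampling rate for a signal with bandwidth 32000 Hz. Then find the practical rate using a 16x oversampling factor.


By Nyquist theorem, fs_min = 2 * fmax.
fs_min = 2 * 32000 = 64000 Hz
Practical rate = 16 * fs_min = 16 * 64000 = 1024000 Hz

fs_min = 64000 Hz, fs_practical = 1024000 Hz


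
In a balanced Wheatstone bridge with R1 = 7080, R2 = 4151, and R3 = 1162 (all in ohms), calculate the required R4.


At balance: R1*R4 = R2*R3, so R4 = R2*R3/R1.
R4 = 4151 * 1162 / 7080
R4 = 4823462 / 7080
R4 = 681.28 ohm

681.28 ohm


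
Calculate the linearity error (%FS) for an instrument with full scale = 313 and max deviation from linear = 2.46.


Linearity error = (max deviation / full scale) * 100%.
Linearity = (2.46 / 313) * 100
Linearity = 0.786 %FS

0.786 %FS


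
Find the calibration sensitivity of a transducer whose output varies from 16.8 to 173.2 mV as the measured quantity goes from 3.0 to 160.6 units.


Sensitivity = (y2 - y1) / (x2 - x1).
S = (173.2 - 16.8) / (160.6 - 3.0)
S = 156.4 / 157.6
S = 0.9924 mV/unit

0.9924 mV/unit


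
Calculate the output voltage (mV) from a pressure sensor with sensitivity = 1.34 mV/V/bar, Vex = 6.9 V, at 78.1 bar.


Output = sensitivity * Vex * P.
Vout = 1.34 * 6.9 * 78.1
Vout = 9.246 * 78.1
Vout = 722.11 mV

722.11 mV


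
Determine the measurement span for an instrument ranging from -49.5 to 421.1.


Span = upper range - lower range.
Span = 421.1 - (-49.5)
Span = 470.6

470.6


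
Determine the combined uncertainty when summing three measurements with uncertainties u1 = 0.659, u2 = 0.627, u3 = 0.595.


For a sum of independent quantities, uc = sqrt(u1^2 + u2^2 + u3^2).
uc = sqrt(0.659^2 + 0.627^2 + 0.595^2)
uc = sqrt(0.434281 + 0.393129 + 0.354025)
uc = 1.0869

1.0869


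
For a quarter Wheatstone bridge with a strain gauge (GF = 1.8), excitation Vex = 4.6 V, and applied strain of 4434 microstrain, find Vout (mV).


Quarter bridge output: Vout = (GF * epsilon * Vex) / 4.
Vout = (1.8 * 4434e-6 * 4.6) / 4
Vout = 0.03671352 / 4 V
Vout = 0.00917838 V = 9.1784 mV

9.1784 mV


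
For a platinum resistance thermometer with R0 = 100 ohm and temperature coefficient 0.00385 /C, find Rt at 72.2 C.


The RTD equation: Rt = R0 * (1 + alpha * T).
Rt = 100 * (1 + 0.00385 * 72.2)
Rt = 100 * (1 + 0.27797)
Rt = 100 * 1.27797
Rt = 127.797 ohm

127.797 ohm


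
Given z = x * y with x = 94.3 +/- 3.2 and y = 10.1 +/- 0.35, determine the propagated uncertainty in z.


For a product z = x*y, the relative uncertainty is:
uz/z = sqrt((ux/x)^2 + (uy/y)^2)
Relative uncertainties: ux/x = 3.2/94.3 = 0.033934
uy/y = 0.35/10.1 = 0.034653
z = 94.3 * 10.1 = 952.4
uz = 952.4 * sqrt(0.033934^2 + 0.034653^2) = 46.194

46.194


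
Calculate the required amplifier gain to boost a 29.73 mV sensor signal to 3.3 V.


Gain = Vout / Vin (converting to same units).
G = 3.3 V / 29.73 mV
G = 3300.0 mV / 29.73 mV
G = 111.0

111.0


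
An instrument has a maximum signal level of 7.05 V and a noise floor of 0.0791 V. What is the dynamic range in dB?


Dynamic range = 20 * log10(Vmax / Vnoise).
DR = 20 * log10(7.05 / 0.0791)
DR = 20 * log10(89.13)
DR = 39.0 dB

39.0 dB


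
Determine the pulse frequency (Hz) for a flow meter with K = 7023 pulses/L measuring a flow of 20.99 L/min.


Frequency = K * Q / 60 (converting L/min to L/s).
f = 7023 * 20.99 / 60
f = 147412.77 / 60
f = 2456.88 Hz

2456.88 Hz


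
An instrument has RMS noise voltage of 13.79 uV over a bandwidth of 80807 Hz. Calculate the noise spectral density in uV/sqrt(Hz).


Noise spectral density = Vrms / sqrt(BW).
NSD = 13.79 / sqrt(80807)
NSD = 13.79 / 284.2657
NSD = 0.0485 uV/sqrt(Hz)

0.0485 uV/sqrt(Hz)


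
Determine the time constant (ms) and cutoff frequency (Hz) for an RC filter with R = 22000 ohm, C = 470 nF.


Time constant: tau = R * C.
tau = 22000 * 4.70e-07 = 0.01034 s
tau = 10.34 ms
Cutoff frequency: fc = 1 / (2*pi*R*C).
fc = 1 / (2*pi*0.01034) = 15.39 Hz

tau = 10.34 ms, fc = 15.39 Hz


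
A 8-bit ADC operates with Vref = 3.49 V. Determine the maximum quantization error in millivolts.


The maximum quantization error is +/- LSB/2.
LSB = Vref / 2^n = 3.49 / 256 = 0.01363281 V
Max error = LSB / 2 = 0.01363281 / 2 = 0.00681641 V
Max error = 6.8164 mV

6.8164 mV


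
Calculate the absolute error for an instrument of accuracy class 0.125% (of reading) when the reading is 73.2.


Absolute error = (accuracy% / 100) * reading.
Error = (0.125 / 100) * 73.2
Error = 0.00125 * 73.2
Error = 0.0915

0.0915


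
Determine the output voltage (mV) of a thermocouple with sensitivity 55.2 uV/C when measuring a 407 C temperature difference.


The thermocouple output V = sensitivity * dT.
V = 55.2 uV/C * 407 C
V = 22466.4 uV
V = 22.466 mV

22.466 mV


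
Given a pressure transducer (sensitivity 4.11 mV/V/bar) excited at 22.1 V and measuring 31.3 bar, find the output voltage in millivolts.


Output = sensitivity * Vex * P.
Vout = 4.11 * 22.1 * 31.3
Vout = 90.831 * 31.3
Vout = 2843.01 mV

2843.01 mV


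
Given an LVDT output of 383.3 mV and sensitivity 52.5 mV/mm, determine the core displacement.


Displacement = Vout / sensitivity.
d = 383.3 / 52.5
d = 7.301 mm

7.301 mm


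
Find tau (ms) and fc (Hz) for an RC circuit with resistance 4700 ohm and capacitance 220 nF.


Time constant: tau = R * C.
tau = 4700 * 2.20e-07 = 0.001034 s
tau = 1.034 ms
Cutoff frequency: fc = 1 / (2*pi*R*C).
fc = 1 / (2*pi*0.001034) = 153.92 Hz

tau = 1.034 ms, fc = 153.92 Hz


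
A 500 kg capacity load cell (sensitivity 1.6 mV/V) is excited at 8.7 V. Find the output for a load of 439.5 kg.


Vout = rated_output * Vex * (load / capacity).
Vout = 1.6 * 8.7 * (439.5 / 500)
Vout = 1.6 * 8.7 * 0.879
Vout = 12.236 mV

12.236 mV


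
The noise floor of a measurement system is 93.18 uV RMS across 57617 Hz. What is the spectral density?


Noise spectral density = Vrms / sqrt(BW).
NSD = 93.18 / sqrt(57617)
NSD = 93.18 / 240.0354
NSD = 0.3882 uV/sqrt(Hz)

0.3882 uV/sqrt(Hz)


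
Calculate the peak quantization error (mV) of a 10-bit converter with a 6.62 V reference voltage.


The maximum quantization error is +/- LSB/2.
LSB = Vref / 2^n = 6.62 / 1024 = 0.00646484 V
Max error = LSB / 2 = 0.00646484 / 2 = 0.00323242 V
Max error = 3.2324 mV

3.2324 mV


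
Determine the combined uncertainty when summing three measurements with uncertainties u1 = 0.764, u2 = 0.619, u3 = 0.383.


For a sum of independent quantities, uc = sqrt(u1^2 + u2^2 + u3^2).
uc = sqrt(0.764^2 + 0.619^2 + 0.383^2)
uc = sqrt(0.583696 + 0.383161 + 0.146689)
uc = 1.0552

1.0552


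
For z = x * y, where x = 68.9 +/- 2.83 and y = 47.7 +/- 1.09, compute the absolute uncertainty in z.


For a product z = x*y, the relative uncertainty is:
uz/z = sqrt((ux/x)^2 + (uy/y)^2)
Relative uncertainties: ux/x = 2.83/68.9 = 0.041074
uy/y = 1.09/47.7 = 0.022851
z = 68.9 * 47.7 = 3286.5
uz = 3286.5 * sqrt(0.041074^2 + 0.022851^2) = 154.476

154.476


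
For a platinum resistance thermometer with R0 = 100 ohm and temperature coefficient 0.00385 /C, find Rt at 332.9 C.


The RTD equation: Rt = R0 * (1 + alpha * T).
Rt = 100 * (1 + 0.00385 * 332.9)
Rt = 100 * (1 + 1.281665)
Rt = 100 * 2.281665
Rt = 228.167 ohm

228.167 ohm


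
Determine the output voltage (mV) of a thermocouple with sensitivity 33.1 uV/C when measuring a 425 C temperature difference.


The thermocouple output V = sensitivity * dT.
V = 33.1 uV/C * 425 C
V = 14067.5 uV
V = 14.068 mV

14.068 mV


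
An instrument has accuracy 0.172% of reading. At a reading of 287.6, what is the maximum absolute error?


Absolute error = (accuracy% / 100) * reading.
Error = (0.172 / 100) * 287.6
Error = 0.00172 * 287.6
Error = 0.4947

0.4947


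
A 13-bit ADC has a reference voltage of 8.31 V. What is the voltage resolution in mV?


The resolution (LSB) of an ADC is Vref / 2^n.
LSB = 8.31 / 2^13
LSB = 8.31 / 8192
LSB = 0.0010144 V = 1.0144043 mV

1.0144043 mV


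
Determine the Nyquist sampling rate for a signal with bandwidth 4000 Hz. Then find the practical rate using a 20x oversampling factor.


By Nyquist theorem, fs_min = 2 * fmax.
fs_min = 2 * 4000 = 8000 Hz
Practical rate = 20 * fs_min = 20 * 8000 = 160000 Hz

fs_min = 8000 Hz, fs_practical = 160000 Hz


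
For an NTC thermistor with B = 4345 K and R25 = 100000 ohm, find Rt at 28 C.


NTC thermistor equation: Rt = R25 * exp(B * (1/T - 1/T25)).
T in Kelvin: 301.15 K, T25 = 298.15 K
1/T - 1/T25 = 1/301.15 - 1/298.15 = -3.341e-05
B * (1/T - 1/T25) = 4345 * -3.341e-05 = -0.1452
Rt = 100000 * exp(-0.1452) = 86487.0 ohm

86487.0 ohm


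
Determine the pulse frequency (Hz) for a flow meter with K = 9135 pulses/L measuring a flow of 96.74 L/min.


Frequency = K * Q / 60 (converting L/min to L/s).
f = 9135 * 96.74 / 60
f = 883719.9 / 60
f = 14728.66 Hz

14728.66 Hz


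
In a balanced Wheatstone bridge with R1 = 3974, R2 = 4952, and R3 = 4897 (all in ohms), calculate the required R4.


At balance: R1*R4 = R2*R3, so R4 = R2*R3/R1.
R4 = 4952 * 4897 / 3974
R4 = 24249944 / 3974
R4 = 6102.15 ohm

6102.15 ohm


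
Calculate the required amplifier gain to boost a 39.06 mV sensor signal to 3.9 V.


Gain = Vout / Vin (converting to same units).
G = 3.9 V / 39.06 mV
G = 3900.0 mV / 39.06 mV
G = 99.85

99.85


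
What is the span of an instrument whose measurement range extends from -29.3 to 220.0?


Span = upper range - lower range.
Span = 220.0 - (-29.3)
Span = 249.3

249.3


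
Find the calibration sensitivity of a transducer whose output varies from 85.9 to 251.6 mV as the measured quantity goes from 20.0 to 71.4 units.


Sensitivity = (y2 - y1) / (x2 - x1).
S = (251.6 - 85.9) / (71.4 - 20.0)
S = 165.7 / 51.4
S = 3.2237 mV/unit

3.2237 mV/unit


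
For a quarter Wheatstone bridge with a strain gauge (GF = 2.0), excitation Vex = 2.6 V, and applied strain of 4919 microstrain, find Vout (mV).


Quarter bridge output: Vout = (GF * epsilon * Vex) / 4.
Vout = (2.0 * 4919e-6 * 2.6) / 4
Vout = 0.0255788 / 4 V
Vout = 0.0063947 V = 6.3947 mV

6.3947 mV


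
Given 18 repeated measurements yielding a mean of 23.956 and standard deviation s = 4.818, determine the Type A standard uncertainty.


The standard uncertainty for Type A evaluation is u = s / sqrt(n).
u = 4.818 / sqrt(18)
u = 4.818 / 4.2426
u = 1.1356

1.1356


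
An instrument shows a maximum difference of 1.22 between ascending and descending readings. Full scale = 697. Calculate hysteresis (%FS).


Hysteresis = (max difference / full scale) * 100%.
H = (1.22 / 697) * 100
H = 0.175 %FS

0.175 %FS


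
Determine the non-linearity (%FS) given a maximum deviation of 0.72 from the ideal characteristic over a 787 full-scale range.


Linearity error = (max deviation / full scale) * 100%.
Linearity = (0.72 / 787) * 100
Linearity = 0.091 %FS

0.091 %FS


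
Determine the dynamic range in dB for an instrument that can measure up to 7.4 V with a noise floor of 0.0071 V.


Dynamic range = 20 * log10(Vmax / Vnoise).
DR = 20 * log10(7.4 / 0.0071)
DR = 20 * log10(1042.25)
DR = 60.36 dB

60.36 dB


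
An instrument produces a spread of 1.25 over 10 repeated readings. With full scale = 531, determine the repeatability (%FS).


Repeatability = (spread / full scale) * 100%.
R = (1.25 / 531) * 100
R = 0.235 %FS

0.235 %FS


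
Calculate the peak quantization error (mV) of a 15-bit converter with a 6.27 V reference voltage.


The maximum quantization error is +/- LSB/2.
LSB = Vref / 2^n = 6.27 / 32768 = 0.00019135 V
Max error = LSB / 2 = 0.00019135 / 2 = 9.567e-05 V
Max error = 0.0957 mV

0.0957 mV


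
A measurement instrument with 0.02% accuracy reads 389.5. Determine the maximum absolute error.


Absolute error = (accuracy% / 100) * reading.
Error = (0.02 / 100) * 389.5
Error = 0.0002 * 389.5
Error = 0.0779

0.0779


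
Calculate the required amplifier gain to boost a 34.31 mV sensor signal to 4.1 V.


Gain = Vout / Vin (converting to same units).
G = 4.1 V / 34.31 mV
G = 4100.0 mV / 34.31 mV
G = 119.5

119.5


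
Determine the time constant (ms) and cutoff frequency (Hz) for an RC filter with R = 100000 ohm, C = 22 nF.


Time constant: tau = R * C.
tau = 100000 * 2.20e-08 = 0.0022 s
tau = 2.2 ms
Cutoff frequency: fc = 1 / (2*pi*R*C).
fc = 1 / (2*pi*0.0022) = 72.34 Hz

tau = 2.2 ms, fc = 72.34 Hz


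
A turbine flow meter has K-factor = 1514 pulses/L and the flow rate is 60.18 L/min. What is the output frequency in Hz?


Frequency = K * Q / 60 (converting L/min to L/s).
f = 1514 * 60.18 / 60
f = 91112.52 / 60
f = 1518.54 Hz

1518.54 Hz


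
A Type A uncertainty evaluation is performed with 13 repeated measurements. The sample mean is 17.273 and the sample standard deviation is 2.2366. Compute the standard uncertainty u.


The standard uncertainty for Type A evaluation is u = s / sqrt(n).
u = 2.2366 / sqrt(13)
u = 2.2366 / 3.6056
u = 0.6203

0.6203


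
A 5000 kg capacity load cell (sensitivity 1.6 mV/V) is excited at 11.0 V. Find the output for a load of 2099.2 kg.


Vout = rated_output * Vex * (load / capacity).
Vout = 1.6 * 11.0 * (2099.2 / 5000)
Vout = 1.6 * 11.0 * 0.41984
Vout = 7.389 mV

7.389 mV


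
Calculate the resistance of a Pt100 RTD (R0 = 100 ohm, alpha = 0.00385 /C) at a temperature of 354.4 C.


The RTD equation: Rt = R0 * (1 + alpha * T).
Rt = 100 * (1 + 0.00385 * 354.4)
Rt = 100 * (1 + 1.36444)
Rt = 100 * 2.36444
Rt = 236.444 ohm

236.444 ohm


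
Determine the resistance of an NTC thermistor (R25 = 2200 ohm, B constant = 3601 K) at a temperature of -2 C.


NTC thermistor equation: Rt = R25 * exp(B * (1/T - 1/T25)).
T in Kelvin: 271.15 K, T25 = 298.15 K
1/T - 1/T25 = 1/271.15 - 1/298.15 = 0.00033398
B * (1/T - 1/T25) = 3601 * 0.00033398 = 1.2027
Rt = 2200 * exp(1.2027) = 7323.7 ohm

7323.7 ohm


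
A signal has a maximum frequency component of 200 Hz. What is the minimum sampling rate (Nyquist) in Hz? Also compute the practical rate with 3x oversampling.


By Nyquist theorem, fs_min = 2 * fmax.
fs_min = 2 * 200 = 400 Hz
Practical rate = 3 * fs_min = 3 * 400 = 1200 Hz

fs_min = 400 Hz, fs_practical = 1200 Hz


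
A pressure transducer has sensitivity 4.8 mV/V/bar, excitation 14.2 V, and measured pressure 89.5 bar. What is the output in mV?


Output = sensitivity * Vex * P.
Vout = 4.8 * 14.2 * 89.5
Vout = 68.16 * 89.5
Vout = 6100.32 mV

6100.32 mV


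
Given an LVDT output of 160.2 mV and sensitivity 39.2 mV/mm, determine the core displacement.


Displacement = Vout / sensitivity.
d = 160.2 / 39.2
d = 4.087 mm

4.087 mm


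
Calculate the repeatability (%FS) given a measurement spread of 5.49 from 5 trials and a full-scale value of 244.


Repeatability = (spread / full scale) * 100%.
R = (5.49 / 244) * 100
R = 2.25 %FS

2.25 %FS


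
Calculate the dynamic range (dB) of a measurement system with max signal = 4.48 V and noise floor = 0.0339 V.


Dynamic range = 20 * log10(Vmax / Vnoise).
DR = 20 * log10(4.48 / 0.0339)
DR = 20 * log10(132.15)
DR = 42.42 dB

42.42 dB


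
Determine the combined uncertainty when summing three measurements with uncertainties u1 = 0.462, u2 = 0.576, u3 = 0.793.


For a sum of independent quantities, uc = sqrt(u1^2 + u2^2 + u3^2).
uc = sqrt(0.462^2 + 0.576^2 + 0.793^2)
uc = sqrt(0.213444 + 0.331776 + 0.628849)
uc = 1.0835

1.0835


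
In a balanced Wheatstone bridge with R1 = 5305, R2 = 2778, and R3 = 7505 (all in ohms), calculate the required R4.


At balance: R1*R4 = R2*R3, so R4 = R2*R3/R1.
R4 = 2778 * 7505 / 5305
R4 = 20848890 / 5305
R4 = 3930.05 ohm

3930.05 ohm


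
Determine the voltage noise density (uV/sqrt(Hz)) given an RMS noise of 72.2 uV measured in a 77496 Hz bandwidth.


Noise spectral density = Vrms / sqrt(BW).
NSD = 72.2 / sqrt(77496)
NSD = 72.2 / 278.381
NSD = 0.2594 uV/sqrt(Hz)

0.2594 uV/sqrt(Hz)


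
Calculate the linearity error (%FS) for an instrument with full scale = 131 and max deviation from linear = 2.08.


Linearity error = (max deviation / full scale) * 100%.
Linearity = (2.08 / 131) * 100
Linearity = 1.588 %FS

1.588 %FS


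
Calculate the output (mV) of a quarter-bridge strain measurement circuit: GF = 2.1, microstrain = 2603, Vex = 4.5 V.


Quarter bridge output: Vout = (GF * epsilon * Vex) / 4.
Vout = (2.1 * 2603e-6 * 4.5) / 4
Vout = 0.02459835 / 4 V
Vout = 0.00614959 V = 6.1496 mV

6.1496 mV


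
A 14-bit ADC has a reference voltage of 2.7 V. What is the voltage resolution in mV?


The resolution (LSB) of an ADC is Vref / 2^n.
LSB = 2.7 / 2^14
LSB = 2.7 / 16384
LSB = 0.00016479 V = 0.16479492 mV

0.16479492 mV


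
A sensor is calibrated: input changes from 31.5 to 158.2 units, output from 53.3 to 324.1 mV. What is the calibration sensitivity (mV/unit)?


Sensitivity = (y2 - y1) / (x2 - x1).
S = (324.1 - 53.3) / (158.2 - 31.5)
S = 270.8 / 126.7
S = 2.1373 mV/unit

2.1373 mV/unit


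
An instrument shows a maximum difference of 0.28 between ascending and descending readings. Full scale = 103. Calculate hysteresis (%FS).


Hysteresis = (max difference / full scale) * 100%.
H = (0.28 / 103) * 100
H = 0.272 %FS

0.272 %FS


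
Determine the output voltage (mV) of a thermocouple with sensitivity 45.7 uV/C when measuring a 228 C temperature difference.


The thermocouple output V = sensitivity * dT.
V = 45.7 uV/C * 228 C
V = 10419.6 uV
V = 10.42 mV

10.42 mV


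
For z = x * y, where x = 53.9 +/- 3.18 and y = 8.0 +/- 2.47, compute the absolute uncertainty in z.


For a product z = x*y, the relative uncertainty is:
uz/z = sqrt((ux/x)^2 + (uy/y)^2)
Relative uncertainties: ux/x = 3.18/53.9 = 0.058998
uy/y = 2.47/8.0 = 0.30875
z = 53.9 * 8.0 = 431.2
uz = 431.2 * sqrt(0.058998^2 + 0.30875^2) = 135.542

135.542


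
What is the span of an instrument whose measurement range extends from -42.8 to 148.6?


Span = upper range - lower range.
Span = 148.6 - (-42.8)
Span = 191.4

191.4


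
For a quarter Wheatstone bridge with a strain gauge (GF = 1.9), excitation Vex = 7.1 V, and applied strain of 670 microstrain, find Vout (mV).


Quarter bridge output: Vout = (GF * epsilon * Vex) / 4.
Vout = (1.9 * 670e-6 * 7.1) / 4
Vout = 0.0090383 / 4 V
Vout = 0.00225957 V = 2.2596 mV

2.2596 mV


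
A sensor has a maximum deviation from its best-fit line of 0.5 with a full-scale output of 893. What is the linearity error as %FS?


Linearity error = (max deviation / full scale) * 100%.
Linearity = (0.5 / 893) * 100
Linearity = 0.056 %FS

0.056 %FS


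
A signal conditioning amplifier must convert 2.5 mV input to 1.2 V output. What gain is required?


Gain = Vout / Vin (converting to same units).
G = 1.2 V / 2.5 mV
G = 1200.0 mV / 2.5 mV
G = 480.0

480.0


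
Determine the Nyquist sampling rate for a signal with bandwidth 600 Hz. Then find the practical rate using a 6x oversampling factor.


By Nyquist theorem, fs_min = 2 * fmax.
fs_min = 2 * 600 = 1200 Hz
Practical rate = 6 * fs_min = 6 * 1200 = 7200 Hz

fs_min = 1200 Hz, fs_practical = 7200 Hz


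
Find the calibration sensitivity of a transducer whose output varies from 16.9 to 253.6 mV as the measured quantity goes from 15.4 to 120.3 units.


Sensitivity = (y2 - y1) / (x2 - x1).
S = (253.6 - 16.9) / (120.3 - 15.4)
S = 236.7 / 104.9
S = 2.2564 mV/unit

2.2564 mV/unit


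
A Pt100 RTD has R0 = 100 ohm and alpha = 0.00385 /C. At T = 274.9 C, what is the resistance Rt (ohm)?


The RTD equation: Rt = R0 * (1 + alpha * T).
Rt = 100 * (1 + 0.00385 * 274.9)
Rt = 100 * (1 + 1.058365)
Rt = 100 * 2.058365
Rt = 205.837 ohm

205.837 ohm


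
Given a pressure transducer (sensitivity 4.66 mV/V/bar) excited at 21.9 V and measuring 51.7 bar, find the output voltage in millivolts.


Output = sensitivity * Vex * P.
Vout = 4.66 * 21.9 * 51.7
Vout = 102.054 * 51.7
Vout = 5276.19 mV

5276.19 mV


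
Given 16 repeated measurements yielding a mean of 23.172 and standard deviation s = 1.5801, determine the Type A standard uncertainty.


The standard uncertainty for Type A evaluation is u = s / sqrt(n).
u = 1.5801 / sqrt(16)
u = 1.5801 / 4.0
u = 0.395

0.395


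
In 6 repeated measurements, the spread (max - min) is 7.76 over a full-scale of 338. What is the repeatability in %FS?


Repeatability = (spread / full scale) * 100%.
R = (7.76 / 338) * 100
R = 2.296 %FS

2.296 %FS


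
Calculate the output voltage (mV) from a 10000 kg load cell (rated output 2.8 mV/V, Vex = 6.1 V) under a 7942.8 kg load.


Vout = rated_output * Vex * (load / capacity).
Vout = 2.8 * 6.1 * (7942.8 / 10000)
Vout = 2.8 * 6.1 * 0.79428
Vout = 13.566 mV

13.566 mV


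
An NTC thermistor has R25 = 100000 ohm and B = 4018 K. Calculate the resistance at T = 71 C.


NTC thermistor equation: Rt = R25 * exp(B * (1/T - 1/T25)).
T in Kelvin: 344.15 K, T25 = 298.15 K
1/T - 1/T25 = 1/344.15 - 1/298.15 = -0.00044831
B * (1/T - 1/T25) = 4018 * -0.00044831 = -1.8013
Rt = 100000 * exp(-1.8013) = 16508.5 ohm

16508.5 ohm


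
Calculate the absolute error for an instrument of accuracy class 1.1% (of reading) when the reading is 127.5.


Absolute error = (accuracy% / 100) * reading.
Error = (1.1 / 100) * 127.5
Error = 0.011 * 127.5
Error = 1.4025

1.4025


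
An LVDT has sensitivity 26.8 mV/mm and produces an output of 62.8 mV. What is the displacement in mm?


Displacement = Vout / sensitivity.
d = 62.8 / 26.8
d = 2.343 mm

2.343 mm


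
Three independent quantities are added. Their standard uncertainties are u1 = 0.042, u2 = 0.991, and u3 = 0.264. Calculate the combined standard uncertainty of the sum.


For a sum of independent quantities, uc = sqrt(u1^2 + u2^2 + u3^2).
uc = sqrt(0.042^2 + 0.991^2 + 0.264^2)
uc = sqrt(0.001764 + 0.982081 + 0.069696)
uc = 1.0264

1.0264


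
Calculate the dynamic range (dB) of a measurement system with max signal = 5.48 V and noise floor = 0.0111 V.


Dynamic range = 20 * log10(Vmax / Vnoise).
DR = 20 * log10(5.48 / 0.0111)
DR = 20 * log10(493.69)
DR = 53.87 dB

53.87 dB


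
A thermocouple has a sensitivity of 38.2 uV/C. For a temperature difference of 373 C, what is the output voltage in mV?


The thermocouple output V = sensitivity * dT.
V = 38.2 uV/C * 373 C
V = 14248.6 uV
V = 14.249 mV

14.249 mV


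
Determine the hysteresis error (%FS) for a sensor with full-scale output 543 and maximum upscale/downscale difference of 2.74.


Hysteresis = (max difference / full scale) * 100%.
H = (2.74 / 543) * 100
H = 0.505 %FS

0.505 %FS


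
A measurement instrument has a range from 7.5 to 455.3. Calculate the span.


Span = upper range - lower range.
Span = 455.3 - (7.5)
Span = 447.8

447.8


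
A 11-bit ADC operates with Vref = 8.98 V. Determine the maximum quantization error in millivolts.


The maximum quantization error is +/- LSB/2.
LSB = Vref / 2^n = 8.98 / 2048 = 0.00438477 V
Max error = LSB / 2 = 0.00438477 / 2 = 0.00219238 V
Max error = 2.1924 mV

2.1924 mV


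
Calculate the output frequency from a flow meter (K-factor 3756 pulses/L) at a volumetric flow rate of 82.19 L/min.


Frequency = K * Q / 60 (converting L/min to L/s).
f = 3756 * 82.19 / 60
f = 308705.64 / 60
f = 5145.09 Hz

5145.09 Hz


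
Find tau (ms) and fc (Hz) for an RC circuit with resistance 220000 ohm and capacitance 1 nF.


Time constant: tau = R * C.
tau = 220000 * 1.00e-09 = 0.00022 s
tau = 0.22 ms
Cutoff frequency: fc = 1 / (2*pi*R*C).
fc = 1 / (2*pi*0.00022) = 723.43 Hz

tau = 0.22 ms, fc = 723.43 Hz


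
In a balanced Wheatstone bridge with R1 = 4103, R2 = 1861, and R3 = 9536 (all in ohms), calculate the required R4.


At balance: R1*R4 = R2*R3, so R4 = R2*R3/R1.
R4 = 1861 * 9536 / 4103
R4 = 17746496 / 4103
R4 = 4325.25 ohm

4325.25 ohm


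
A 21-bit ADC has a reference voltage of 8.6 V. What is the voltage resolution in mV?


The resolution (LSB) of an ADC is Vref / 2^n.
LSB = 8.6 / 2^21
LSB = 8.6 / 2097152
LSB = 4.1e-06 V = 0.0041008 mV

0.0041008 mV


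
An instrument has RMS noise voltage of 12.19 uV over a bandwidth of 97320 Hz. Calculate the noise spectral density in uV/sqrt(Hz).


Noise spectral density = Vrms / sqrt(BW).
NSD = 12.19 / sqrt(97320)
NSD = 12.19 / 311.9615
NSD = 0.0391 uV/sqrt(Hz)

0.0391 uV/sqrt(Hz)


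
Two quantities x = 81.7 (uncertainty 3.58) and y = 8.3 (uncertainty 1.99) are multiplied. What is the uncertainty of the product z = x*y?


For a product z = x*y, the relative uncertainty is:
uz/z = sqrt((ux/x)^2 + (uy/y)^2)
Relative uncertainties: ux/x = 3.58/81.7 = 0.043819
uy/y = 1.99/8.3 = 0.239759
z = 81.7 * 8.3 = 678.1
uz = 678.1 * sqrt(0.043819^2 + 0.239759^2) = 165.276

165.276


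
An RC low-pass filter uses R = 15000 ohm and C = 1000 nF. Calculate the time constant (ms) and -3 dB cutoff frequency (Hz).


Time constant: tau = R * C.
tau = 15000 * 1.00e-06 = 0.015 s
tau = 15.0 ms
Cutoff frequency: fc = 1 / (2*pi*R*C).
fc = 1 / (2*pi*0.015) = 10.61 Hz

tau = 15.0 ms, fc = 10.61 Hz


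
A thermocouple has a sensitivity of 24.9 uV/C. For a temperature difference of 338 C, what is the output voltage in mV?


The thermocouple output V = sensitivity * dT.
V = 24.9 uV/C * 338 C
V = 8416.2 uV
V = 8.416 mV

8.416 mV


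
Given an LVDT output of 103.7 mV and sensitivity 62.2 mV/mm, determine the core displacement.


Displacement = Vout / sensitivity.
d = 103.7 / 62.2
d = 1.667 mm

1.667 mm


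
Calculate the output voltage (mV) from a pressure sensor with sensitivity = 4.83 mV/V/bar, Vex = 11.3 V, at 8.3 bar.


Output = sensitivity * Vex * P.
Vout = 4.83 * 11.3 * 8.3
Vout = 54.579 * 8.3
Vout = 453.01 mV

453.01 mV


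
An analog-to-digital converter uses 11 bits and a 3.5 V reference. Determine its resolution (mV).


The resolution (LSB) of an ADC is Vref / 2^n.
LSB = 3.5 / 2^11
LSB = 3.5 / 2048
LSB = 0.00170898 V = 1.70898438 mV

1.70898438 mV
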